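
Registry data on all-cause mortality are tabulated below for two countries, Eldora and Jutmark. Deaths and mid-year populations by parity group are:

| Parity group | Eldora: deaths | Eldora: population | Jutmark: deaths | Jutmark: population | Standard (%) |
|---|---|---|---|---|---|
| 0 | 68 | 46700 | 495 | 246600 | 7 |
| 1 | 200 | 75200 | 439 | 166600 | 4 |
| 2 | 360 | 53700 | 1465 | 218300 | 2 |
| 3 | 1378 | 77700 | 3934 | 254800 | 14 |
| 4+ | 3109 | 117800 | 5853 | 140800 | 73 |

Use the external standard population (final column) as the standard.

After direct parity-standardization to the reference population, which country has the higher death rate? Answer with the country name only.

Jutmark

Parity-specific rates per 1000 for Eldora: 1.456, 2.660, 6.704, 17.735, 26.392.
For Jutmark: 2.007, 2.635, 6.711, 15.440, 41.570.
Standard weights: 0.07, 0.04, 0.02, 0.14, 0.73.
Eldora: 0.0700×1.456 + 0.0400×2.660 + 0.0200×6.704 + 0.1400×17.735 + 0.7300×26.392 = 22.0916 per 1000.
Jutmark: 0.0700×2.007 + 0.0400×2.635 + 0.0200×6.711 + 0.1400×15.440 + 0.7300×41.570 = 32.8875 per 1000.
The crude rates (13.78 vs 11.86) would put Eldora higher, but that reflects its parity composition; once standardized to a common parity structure, Jutmark has the higher underlying rate.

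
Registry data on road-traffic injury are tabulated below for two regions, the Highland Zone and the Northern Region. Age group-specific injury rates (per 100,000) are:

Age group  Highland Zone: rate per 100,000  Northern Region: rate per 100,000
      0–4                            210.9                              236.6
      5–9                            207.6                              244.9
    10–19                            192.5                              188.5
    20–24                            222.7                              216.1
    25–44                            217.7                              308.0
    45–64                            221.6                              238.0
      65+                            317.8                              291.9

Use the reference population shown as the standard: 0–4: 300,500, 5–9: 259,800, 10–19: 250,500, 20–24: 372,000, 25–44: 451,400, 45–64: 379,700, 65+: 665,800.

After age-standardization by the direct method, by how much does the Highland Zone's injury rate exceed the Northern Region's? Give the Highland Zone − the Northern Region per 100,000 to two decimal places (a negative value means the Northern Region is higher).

Standard total = 2,679,700; weights = 0.1121, 0.0970, 0.0935, 0.1388, 0.1685, 0.1417, 0.2485.
The Highland Zone: 0.1121×210.9 + 0.0970×207.6 + 0.0935×192.5 + 0.1388×222.7 + 0.1685×217.7 + 0.1417×221.6 + 0.2485×317.8 = 239.7202 per 100,000.
The Northern Region: 0.1121×236.6 + 0.0970×244.9 + 0.0935×188.5 + 0.1388×216.1 + 0.1685×308.0 + 0.1417×238.0 + 0.2485×291.9 = 256.0281 per 100,000.
Difference = 239.7202 − 256.0281 = -16.3080.

-16.31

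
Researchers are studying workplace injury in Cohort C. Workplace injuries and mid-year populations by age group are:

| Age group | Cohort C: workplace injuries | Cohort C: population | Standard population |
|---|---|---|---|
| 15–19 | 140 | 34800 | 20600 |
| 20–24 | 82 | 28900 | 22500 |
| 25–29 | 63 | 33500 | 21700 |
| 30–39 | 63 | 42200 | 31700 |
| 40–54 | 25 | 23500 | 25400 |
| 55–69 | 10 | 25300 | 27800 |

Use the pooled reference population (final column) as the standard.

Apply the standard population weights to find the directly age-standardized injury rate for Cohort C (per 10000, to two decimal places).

Age-specific rates per 10000 for Cohort C: 40.23, 28.37, 18.81, 14.93, 10.64, 3.95.
Standard total = 149700; weights = 0.1376, 0.1503, 0.1450, 0.2118, 0.1697, 0.1857.
Standardized rate: 0.1376×40.23 + 0.1503×28.37 + 0.1450×18.81 + 0.2118×14.93 + 0.1697×10.64 + 0.1857×3.95 = 18.2269 per 10000.

18.23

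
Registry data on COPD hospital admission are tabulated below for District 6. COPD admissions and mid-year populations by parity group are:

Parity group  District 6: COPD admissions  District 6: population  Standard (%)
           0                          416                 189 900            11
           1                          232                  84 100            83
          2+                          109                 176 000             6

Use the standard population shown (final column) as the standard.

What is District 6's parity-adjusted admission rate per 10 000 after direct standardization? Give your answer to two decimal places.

Parity-specific rates per 10 000 for District 6: 21.91, 27.59, 6.19.
Standard weights: 0.11, 0.83, 0.06.
Standardized rate: 0.1100×21.91 + 0.8300×27.59 + 0.0600×6.19 = 25.6778 per 10 000.

25.68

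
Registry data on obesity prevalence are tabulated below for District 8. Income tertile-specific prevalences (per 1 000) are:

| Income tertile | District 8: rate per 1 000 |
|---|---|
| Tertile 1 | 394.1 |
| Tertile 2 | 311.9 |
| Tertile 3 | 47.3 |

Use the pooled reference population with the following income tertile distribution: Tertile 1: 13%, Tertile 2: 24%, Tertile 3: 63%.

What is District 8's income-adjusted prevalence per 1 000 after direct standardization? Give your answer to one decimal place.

155.9

Standard weights: 0.13, 0.24, 0.63.
Standardized rate: 0.1300×394.1 + 0.2400×311.9 + 0.6300×47.3 = 155.8880 per 1 000.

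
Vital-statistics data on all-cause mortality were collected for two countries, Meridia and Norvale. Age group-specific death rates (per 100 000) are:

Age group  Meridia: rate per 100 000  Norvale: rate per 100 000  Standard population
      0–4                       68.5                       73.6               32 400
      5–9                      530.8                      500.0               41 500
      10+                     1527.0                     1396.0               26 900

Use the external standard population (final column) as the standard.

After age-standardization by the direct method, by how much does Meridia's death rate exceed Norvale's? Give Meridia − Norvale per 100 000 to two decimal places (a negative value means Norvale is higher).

Standard total = 100 800; weights = 0.3214, 0.4117, 0.2669.
Meridia: 0.3214×68.5 + 0.4117×530.8 + 0.2669×1527.0 = 648.0546 per 100 000.
Norvale: 0.3214×73.6 + 0.4117×500.0 + 0.2669×1396.0 = 602.0540 per 100 000.
Difference = 648.0546 − 602.0540 = 46.0006.

46.00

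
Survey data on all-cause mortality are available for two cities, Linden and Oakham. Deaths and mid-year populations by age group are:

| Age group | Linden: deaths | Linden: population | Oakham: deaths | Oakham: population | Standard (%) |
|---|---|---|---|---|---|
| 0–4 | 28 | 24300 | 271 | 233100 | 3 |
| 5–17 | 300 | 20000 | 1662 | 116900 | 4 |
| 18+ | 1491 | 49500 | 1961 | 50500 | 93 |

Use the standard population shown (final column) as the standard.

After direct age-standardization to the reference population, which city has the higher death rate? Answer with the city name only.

Oakham

Age-specific rates per 1000 for Linden: 1.152, 15.000, 30.121.
For Oakham: 1.163, 14.217, 38.832.
Standard weights: 0.03, 0.04, 0.93.
Linden: 0.0300×1.152 + 0.0400×15.000 + 0.9300×30.121 = 28.6473 per 1000.
Oakham: 0.0300×1.163 + 0.0400×14.217 + 0.9300×38.832 = 36.7170 per 1000.
The crude rates (19.39 vs 9.72) would put Linden higher, but that reflects its age composition; once standardized to a common age structure, Oakham has the higher underlying rate.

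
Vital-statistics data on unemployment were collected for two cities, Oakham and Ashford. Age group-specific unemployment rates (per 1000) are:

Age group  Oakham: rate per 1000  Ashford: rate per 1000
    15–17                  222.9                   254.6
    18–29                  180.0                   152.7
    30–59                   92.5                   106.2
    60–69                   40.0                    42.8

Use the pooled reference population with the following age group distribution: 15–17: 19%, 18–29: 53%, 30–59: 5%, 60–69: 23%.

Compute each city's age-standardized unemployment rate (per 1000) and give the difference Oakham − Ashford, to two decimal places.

Standard weights: 0.19, 0.53, 0.05, 0.23.
Oakham: 0.1900×222.9 + 0.5300×180.0 + 0.0500×92.5 + 0.2300×40.0 = 151.5760 per 1000.
Ashford: 0.1900×254.6 + 0.5300×152.7 + 0.0500×106.2 + 0.2300×42.8 = 144.4590 per 1000.
Difference = 151.5760 − 144.4590 = 7.1170.

7.12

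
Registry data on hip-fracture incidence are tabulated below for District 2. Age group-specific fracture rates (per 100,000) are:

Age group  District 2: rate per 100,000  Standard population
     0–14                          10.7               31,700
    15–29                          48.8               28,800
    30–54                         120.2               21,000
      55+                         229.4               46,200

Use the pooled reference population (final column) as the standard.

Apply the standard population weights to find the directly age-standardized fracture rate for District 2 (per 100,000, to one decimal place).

Standard total = 127,700; weights = 0.2482, 0.2255, 0.1644, 0.3618.
Standardized rate: 0.2482×10.7 + 0.2255×48.8 + 0.1644×120.2 + 0.3618×229.4 = 116.4222 per 100,000.

116.4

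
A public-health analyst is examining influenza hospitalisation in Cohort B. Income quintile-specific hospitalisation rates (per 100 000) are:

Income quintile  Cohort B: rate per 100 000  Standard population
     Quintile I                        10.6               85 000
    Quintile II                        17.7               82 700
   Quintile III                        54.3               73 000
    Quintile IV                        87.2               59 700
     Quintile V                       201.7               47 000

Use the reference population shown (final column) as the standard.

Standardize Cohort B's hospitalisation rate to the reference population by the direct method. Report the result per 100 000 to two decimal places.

Standard total = 347 400; weights = 0.2447, 0.2381, 0.2101, 0.1718, 0.1353.
Standardized rate: 0.2447×10.6 + 0.2381×17.7 + 0.2101×54.3 + 0.1718×87.2 + 0.1353×201.7 = 60.4906 per 100 000.

60.49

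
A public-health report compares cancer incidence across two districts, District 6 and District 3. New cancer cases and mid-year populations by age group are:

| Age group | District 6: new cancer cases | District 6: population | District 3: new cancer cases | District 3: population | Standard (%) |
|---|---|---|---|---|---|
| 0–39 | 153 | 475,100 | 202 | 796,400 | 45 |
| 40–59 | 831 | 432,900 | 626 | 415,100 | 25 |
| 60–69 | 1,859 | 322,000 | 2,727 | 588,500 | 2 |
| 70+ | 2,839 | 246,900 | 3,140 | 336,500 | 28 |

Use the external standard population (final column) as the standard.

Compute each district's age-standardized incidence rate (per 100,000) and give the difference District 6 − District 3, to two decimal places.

Age-specific rates per 100,000 for District 6: 32.20, 191.96, 577.33, 1149.86.
For District 3: 25.36, 150.81, 463.38, 933.14.
Standard weights: 0.45, 0.25, 0.02, 0.28.
District 6: 0.4500×32.20 + 0.2500×191.96 + 0.0200×577.33 + 0.2800×1149.86 = 395.9889 per 100,000.
District 3: 0.4500×25.36 + 0.2500×150.81 + 0.0200×463.38 + 0.2800×933.14 = 319.6611 per 100,000.
Difference = 395.9889 − 319.6611 = 76.3278.

76.33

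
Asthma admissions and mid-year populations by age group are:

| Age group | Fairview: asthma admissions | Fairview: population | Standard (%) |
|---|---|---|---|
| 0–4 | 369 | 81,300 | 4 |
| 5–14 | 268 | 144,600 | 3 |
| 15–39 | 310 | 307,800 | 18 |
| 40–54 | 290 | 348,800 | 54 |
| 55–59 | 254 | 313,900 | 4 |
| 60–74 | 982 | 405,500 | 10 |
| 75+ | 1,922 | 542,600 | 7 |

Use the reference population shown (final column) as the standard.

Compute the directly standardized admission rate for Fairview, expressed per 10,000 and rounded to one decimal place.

Age-specific rates per 10,000 for Fairview: 45.39, 18.53, 10.07, 8.31, 8.09, 24.22, 35.42.
Standard weights: 0.04, 0.03, 0.18, 0.54, 0.04, 0.10, 0.07.
Standardized rate: 0.0400×45.39 + 0.0300×18.53 + 0.1800×10.07 + 0.5400×8.31 + 0.0400×8.09 + 0.1000×24.22 + 0.0700×35.42 = 13.8990 per 10,000.

13.9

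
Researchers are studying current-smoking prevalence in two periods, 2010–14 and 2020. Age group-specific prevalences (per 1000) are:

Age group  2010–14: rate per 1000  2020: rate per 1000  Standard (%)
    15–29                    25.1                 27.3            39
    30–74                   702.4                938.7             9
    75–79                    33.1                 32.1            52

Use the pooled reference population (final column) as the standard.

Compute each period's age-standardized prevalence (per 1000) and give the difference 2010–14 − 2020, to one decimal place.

Standard weights: 0.39, 0.09, 0.52.
2010–14: 0.3900×25.1 + 0.0900×702.4 + 0.5200×33.1 = 90.2170 per 1000.
2020: 0.3900×27.3 + 0.0900×938.7 + 0.5200×32.1 = 111.8220 per 1000.
Difference = 90.2170 − 111.8220 = -21.6050.

-21.6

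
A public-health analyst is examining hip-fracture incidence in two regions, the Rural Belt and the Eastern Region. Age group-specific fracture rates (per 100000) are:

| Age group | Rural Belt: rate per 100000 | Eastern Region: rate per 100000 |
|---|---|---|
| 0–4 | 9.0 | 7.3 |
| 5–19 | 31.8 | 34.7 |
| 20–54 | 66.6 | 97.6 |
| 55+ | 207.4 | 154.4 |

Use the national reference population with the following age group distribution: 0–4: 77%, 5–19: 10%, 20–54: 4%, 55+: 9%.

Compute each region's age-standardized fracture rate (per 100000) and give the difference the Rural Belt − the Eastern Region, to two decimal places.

4.55

Standard weights: 0.77, 0.10, 0.04, 0.09.
The Rural Belt: 0.7700×9.0 + 0.1000×31.8 + 0.0400×66.6 + 0.0900×207.4 = 31.4400 per 100000.
The Eastern Region: 0.7700×7.3 + 0.1000×34.7 + 0.0400×97.6 + 0.0900×154.4 = 26.8910 per 100000.
Difference = 31.4400 − 26.8910 = 4.5490.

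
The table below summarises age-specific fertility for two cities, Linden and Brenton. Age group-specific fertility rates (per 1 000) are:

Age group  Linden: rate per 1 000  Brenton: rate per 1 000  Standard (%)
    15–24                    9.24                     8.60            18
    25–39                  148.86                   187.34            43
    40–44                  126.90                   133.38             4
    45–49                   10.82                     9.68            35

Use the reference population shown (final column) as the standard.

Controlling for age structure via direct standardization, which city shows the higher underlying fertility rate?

Standard weights: 0.18, 0.43, 0.04, 0.35.
Linden: 0.1800×9.24 + 0.4300×148.86 + 0.0400×126.90 + 0.3500×10.82 = 74.5360 per 1 000.
Brenton: 0.1800×8.60 + 0.4300×187.34 + 0.0400×133.38 + 0.3500×9.68 = 90.8274 per 1 000.

Brenton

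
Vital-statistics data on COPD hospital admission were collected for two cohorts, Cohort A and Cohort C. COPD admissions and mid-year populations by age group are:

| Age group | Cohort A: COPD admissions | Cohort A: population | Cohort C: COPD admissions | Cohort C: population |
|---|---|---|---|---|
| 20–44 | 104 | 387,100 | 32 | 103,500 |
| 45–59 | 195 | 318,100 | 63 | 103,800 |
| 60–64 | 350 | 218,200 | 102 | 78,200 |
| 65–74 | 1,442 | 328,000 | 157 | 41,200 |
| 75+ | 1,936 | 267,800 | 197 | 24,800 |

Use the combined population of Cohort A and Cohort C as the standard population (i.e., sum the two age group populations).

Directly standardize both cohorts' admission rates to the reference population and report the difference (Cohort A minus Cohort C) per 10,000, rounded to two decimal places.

0.42

Age-specific rates per 10,000 for Cohort A: 2.69, 6.13, 16.04, 43.96, 72.29.
For Cohort C: 3.09, 6.07, 13.04, 38.11, 79.44.
Combined standard total = 1,870,700; weights = 0.2623, 0.2255, 0.1584, 0.1974, 0.1564.
Cohort A: 0.2623×2.69 + 0.2255×6.13 + 0.1584×16.04 + 0.1974×43.96 + 0.1564×72.29 = 24.6126 per 10,000.
Cohort C: 0.2623×3.09 + 0.2255×6.07 + 0.1584×13.04 + 0.1974×38.11 + 0.1564×79.44 = 24.1917 per 10,000.
Difference = 24.6126 − 24.1917 = 0.4209.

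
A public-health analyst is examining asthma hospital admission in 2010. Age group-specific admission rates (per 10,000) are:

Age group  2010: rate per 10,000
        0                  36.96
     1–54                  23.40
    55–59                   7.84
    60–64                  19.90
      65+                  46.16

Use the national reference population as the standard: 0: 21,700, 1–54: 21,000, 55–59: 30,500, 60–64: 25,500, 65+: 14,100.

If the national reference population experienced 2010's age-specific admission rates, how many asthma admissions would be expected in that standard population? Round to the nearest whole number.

269

Expected asthma admissions = Σ (standard pop × age-specific rate ÷ 10,000)
= 21,700×36.96/10,000 + 21,000×23.40/10,000 + 30,500×7.84/10,000 + 25,500×19.90/10,000 + 14,100×46.16/10,000
= 80.20 + 49.14 + 23.91 + 50.74 + 65.09 = 269.09.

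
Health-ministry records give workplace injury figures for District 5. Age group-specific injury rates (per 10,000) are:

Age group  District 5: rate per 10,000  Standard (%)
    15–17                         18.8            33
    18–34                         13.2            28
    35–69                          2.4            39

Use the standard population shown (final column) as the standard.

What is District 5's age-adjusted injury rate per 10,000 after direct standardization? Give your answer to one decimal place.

Standard weights: 0.33, 0.28, 0.39.
Standardized rate: 0.3300×18.8 + 0.2800×13.2 + 0.3900×2.4 = 10.8360 per 10,000.

10.8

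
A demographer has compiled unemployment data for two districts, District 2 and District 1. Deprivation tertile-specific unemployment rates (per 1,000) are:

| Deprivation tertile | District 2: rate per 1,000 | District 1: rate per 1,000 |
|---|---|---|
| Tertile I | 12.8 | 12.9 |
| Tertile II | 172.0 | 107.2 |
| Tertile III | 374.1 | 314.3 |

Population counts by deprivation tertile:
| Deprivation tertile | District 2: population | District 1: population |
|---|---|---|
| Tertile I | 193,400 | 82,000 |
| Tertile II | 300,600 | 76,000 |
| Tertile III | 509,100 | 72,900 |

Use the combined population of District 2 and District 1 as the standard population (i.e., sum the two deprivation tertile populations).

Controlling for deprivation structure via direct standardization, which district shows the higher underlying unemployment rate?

Combined standard total = 1,234,000; weights = 0.2232, 0.3052, 0.4716.
District 2: 0.2232×12.8 + 0.3052×172.0 + 0.4716×374.1 = 231.7881 per 1,000.
District 1: 0.2232×12.9 + 0.3052×107.2 + 0.4716×314.3 = 183.8305 per 1,000.

District 2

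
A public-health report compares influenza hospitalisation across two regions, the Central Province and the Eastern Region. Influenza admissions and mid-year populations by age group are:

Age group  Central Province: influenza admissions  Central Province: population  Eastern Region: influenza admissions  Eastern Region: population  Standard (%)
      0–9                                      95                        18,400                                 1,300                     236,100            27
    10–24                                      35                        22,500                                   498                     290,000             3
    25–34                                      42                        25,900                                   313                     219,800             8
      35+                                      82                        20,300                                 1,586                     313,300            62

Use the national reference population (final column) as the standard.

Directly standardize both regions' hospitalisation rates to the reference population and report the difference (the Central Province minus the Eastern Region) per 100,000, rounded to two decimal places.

-71.58

Age-specific rates per 100,000 for the Central Province: 516.30, 155.56, 162.16, 403.94.
For the Eastern Region: 550.61, 171.72, 142.40, 506.22.
Standard weights: 0.27, 0.03, 0.08, 0.62.
The Central Province: 0.2700×516.30 + 0.0300×155.56 + 0.0800×162.16 + 0.6200×403.94 = 407.4852 per 100,000.
The Eastern Region: 0.2700×550.61 + 0.0300×171.72 + 0.0800×142.40 + 0.6200×506.22 = 479.0686 per 100,000.
Difference = 407.4852 − 479.0686 = -71.5835.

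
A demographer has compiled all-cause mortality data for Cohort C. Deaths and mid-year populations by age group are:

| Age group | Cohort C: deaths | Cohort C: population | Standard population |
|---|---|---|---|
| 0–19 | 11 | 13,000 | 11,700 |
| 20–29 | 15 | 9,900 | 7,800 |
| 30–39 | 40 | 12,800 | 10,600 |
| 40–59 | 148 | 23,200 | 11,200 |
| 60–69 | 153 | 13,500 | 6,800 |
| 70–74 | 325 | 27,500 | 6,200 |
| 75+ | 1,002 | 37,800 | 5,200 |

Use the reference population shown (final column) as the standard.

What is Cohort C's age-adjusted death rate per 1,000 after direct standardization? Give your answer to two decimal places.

Age-specific rates per 1,000 for Cohort C: 0.846, 1.515, 3.125, 6.379, 11.333, 11.818, 26.508.
Standard total = 59,500; weights = 0.1966, 0.1311, 0.1782, 0.1882, 0.1143, 0.1042, 0.0874.
Standardized rate: 0.1966×0.846 + 0.1311×1.515 + 0.1782×3.125 + 0.1882×6.379 + 0.1143×11.333 + 0.1042×11.818 + 0.0874×26.508 = 6.9659 per 1,000.

6.97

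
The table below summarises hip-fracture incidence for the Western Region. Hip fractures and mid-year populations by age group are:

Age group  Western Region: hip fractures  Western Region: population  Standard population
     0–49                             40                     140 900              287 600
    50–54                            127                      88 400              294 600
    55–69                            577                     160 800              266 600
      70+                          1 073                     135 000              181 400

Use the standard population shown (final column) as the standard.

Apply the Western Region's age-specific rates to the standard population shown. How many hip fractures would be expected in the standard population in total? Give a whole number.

2903

Age-specific rates per 100 000 for the Western Region: 28.39, 143.67, 358.83, 794.81.
Expected hip fractures = Σ (standard pop × age-specific rate ÷ 100 000)
= 287 600×28.39/100 000 + 294 600×143.67/100 000 + 266 600×358.83/100 000 + 181 400×794.81/100 000
= 81.65 + 423.24 + 956.64 + 1441.79 = 2903.32.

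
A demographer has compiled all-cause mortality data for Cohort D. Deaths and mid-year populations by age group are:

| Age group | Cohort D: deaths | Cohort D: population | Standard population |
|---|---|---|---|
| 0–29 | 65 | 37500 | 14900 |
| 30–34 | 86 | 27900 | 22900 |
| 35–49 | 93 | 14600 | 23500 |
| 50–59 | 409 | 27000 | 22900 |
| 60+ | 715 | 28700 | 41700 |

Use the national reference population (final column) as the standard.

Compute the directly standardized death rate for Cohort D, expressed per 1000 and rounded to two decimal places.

12.96

Age-specific rates per 1000 for Cohort D: 1.733, 3.082, 6.370, 15.148, 24.913.
Standard total = 125900; weights = 0.1183, 0.1819, 0.1867, 0.1819, 0.3312.
Standardized rate: 0.1183×1.733 + 0.1819×3.082 + 0.1867×6.370 + 0.1819×15.148 + 0.3312×24.913 = 12.9616 per 1000.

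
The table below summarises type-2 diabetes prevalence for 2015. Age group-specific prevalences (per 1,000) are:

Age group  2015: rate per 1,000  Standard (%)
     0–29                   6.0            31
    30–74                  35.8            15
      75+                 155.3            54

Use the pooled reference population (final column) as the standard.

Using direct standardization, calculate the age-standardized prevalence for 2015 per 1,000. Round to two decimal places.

91.09

Standard weights: 0.31, 0.15, 0.54.
Standardized rate: 0.3100×6.0 + 0.1500×35.8 + 0.5400×155.3 = 91.0920 per 1,000.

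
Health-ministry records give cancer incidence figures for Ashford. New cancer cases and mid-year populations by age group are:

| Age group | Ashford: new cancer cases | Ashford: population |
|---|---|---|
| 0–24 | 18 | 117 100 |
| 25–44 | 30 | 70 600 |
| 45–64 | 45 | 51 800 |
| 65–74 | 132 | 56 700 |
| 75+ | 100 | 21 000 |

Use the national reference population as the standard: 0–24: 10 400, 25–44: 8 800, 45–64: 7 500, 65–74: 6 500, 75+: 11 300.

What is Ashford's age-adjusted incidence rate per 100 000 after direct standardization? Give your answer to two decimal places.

Age-specific rates per 100 000 for Ashford: 15.37, 42.49, 86.87, 232.80, 476.19.
Standard total = 44 500; weights = 0.2337, 0.1978, 0.1685, 0.1461, 0.2539.
Standardized rate: 0.2337×15.37 + 0.1978×42.49 + 0.1685×86.87 + 0.1461×232.80 + 0.2539×476.19 = 181.5624 per 100 000.

181.56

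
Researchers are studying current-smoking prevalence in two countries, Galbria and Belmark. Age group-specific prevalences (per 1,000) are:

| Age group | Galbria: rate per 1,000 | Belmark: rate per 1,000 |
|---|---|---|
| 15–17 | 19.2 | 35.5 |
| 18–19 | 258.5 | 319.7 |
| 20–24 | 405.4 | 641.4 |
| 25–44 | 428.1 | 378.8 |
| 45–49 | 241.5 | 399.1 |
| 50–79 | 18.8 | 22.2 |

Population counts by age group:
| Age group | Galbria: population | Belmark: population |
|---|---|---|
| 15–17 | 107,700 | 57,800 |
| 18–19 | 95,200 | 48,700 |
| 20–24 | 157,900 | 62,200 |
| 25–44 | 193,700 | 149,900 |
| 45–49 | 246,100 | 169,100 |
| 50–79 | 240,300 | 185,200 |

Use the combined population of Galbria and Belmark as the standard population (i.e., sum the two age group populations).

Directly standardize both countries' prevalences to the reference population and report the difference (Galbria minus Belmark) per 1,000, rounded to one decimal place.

Combined standard total = 1,713,800; weights = 0.0966, 0.0840, 0.1284, 0.2005, 0.2423, 0.2483.
Galbria: 0.0966×19.2 + 0.0840×258.5 + 0.1284×405.4 + 0.2005×428.1 + 0.2423×241.5 + 0.2483×18.8 = 224.6293 per 1,000.
Belmark: 0.0966×35.5 + 0.0840×319.7 + 0.1284×641.4 + 0.2005×378.8 + 0.2423×399.1 + 0.2483×22.2 = 290.7926 per 1,000.
Difference = 224.6293 − 290.7926 = -66.1633.

-66.2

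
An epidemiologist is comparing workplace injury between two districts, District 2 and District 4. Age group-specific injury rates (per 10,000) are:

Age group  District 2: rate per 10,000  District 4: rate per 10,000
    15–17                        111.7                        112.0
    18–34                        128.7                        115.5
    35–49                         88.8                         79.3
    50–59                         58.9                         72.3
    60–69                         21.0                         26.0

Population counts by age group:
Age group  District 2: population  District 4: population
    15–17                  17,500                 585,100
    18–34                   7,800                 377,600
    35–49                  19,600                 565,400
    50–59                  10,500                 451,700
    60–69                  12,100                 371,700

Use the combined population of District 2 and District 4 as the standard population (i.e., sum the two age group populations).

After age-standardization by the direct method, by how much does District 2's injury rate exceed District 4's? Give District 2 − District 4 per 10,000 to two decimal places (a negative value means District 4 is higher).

Combined standard total = 2,419,000; weights = 0.2491, 0.1593, 0.2418, 0.1911, 0.1587.
District 2: 0.2491×111.7 + 0.1593×128.7 + 0.2418×88.8 + 0.1911×58.9 + 0.1587×21.0 = 84.3914 per 10,000.
District 4: 0.2491×112.0 + 0.1593×115.5 + 0.2418×79.3 + 0.1911×72.3 + 0.1587×26.0 = 83.4193 per 10,000.
Difference = 84.3914 − 83.4193 = 0.9721.

0.97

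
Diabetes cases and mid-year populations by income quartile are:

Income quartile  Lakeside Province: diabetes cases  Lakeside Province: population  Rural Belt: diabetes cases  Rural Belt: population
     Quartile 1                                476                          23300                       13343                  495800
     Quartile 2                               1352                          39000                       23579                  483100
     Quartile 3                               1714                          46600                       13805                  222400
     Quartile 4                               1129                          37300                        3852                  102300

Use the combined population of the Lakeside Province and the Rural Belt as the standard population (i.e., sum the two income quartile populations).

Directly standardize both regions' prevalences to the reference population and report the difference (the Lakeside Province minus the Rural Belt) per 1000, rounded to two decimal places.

Income-specific rates per 1000 for the Lakeside Province: 20.429, 34.667, 36.781, 30.268.
For the Rural Belt: 26.912, 48.808, 62.073, 37.654.
Combined standard total = 1449800; weights = 0.3580, 0.3601, 0.1855, 0.0963.
The Lakeside Province: 0.3580×20.429 + 0.3601×34.667 + 0.1855×36.781 + 0.0963×30.268 = 29.5377 per 1000.
The Rural Belt: 0.3580×26.912 + 0.3601×48.808 + 0.1855×62.073 + 0.0963×37.654 = 42.3552 per 1000.
Difference = 29.5377 − 42.3552 = -12.8175.

-12.82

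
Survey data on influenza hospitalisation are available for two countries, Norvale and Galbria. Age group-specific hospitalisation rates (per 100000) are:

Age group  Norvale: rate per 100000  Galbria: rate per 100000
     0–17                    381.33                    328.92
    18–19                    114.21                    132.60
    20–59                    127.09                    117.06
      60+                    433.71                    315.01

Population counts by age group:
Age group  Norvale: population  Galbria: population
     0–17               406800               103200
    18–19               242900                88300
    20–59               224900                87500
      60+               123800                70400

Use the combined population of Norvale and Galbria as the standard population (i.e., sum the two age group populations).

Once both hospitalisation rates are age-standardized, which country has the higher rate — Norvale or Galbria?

Norvale

Combined standard total = 1347800; weights = 0.3784, 0.2457, 0.2318, 0.1441.
Norvale: 0.3784×381.33 + 0.2457×114.21 + 0.2318×127.09 + 0.1441×433.71 = 264.3078 per 100000.
Galbria: 0.3784×328.92 + 0.2457×132.60 + 0.2318×117.06 + 0.1441×315.01 = 229.5673 per 100000.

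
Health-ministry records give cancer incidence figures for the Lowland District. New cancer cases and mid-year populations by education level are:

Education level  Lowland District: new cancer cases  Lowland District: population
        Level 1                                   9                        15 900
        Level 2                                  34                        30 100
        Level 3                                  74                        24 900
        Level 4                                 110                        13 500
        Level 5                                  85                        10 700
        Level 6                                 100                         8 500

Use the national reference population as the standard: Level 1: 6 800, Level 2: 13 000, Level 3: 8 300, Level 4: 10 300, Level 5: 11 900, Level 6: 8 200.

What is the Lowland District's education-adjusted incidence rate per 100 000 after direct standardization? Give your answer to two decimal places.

Education-specific rates per 100 000 for the Lowland District: 56.60, 112.96, 297.19, 814.81, 794.39, 1176.47.
Standard total = 58 500; weights = 0.1162, 0.2222, 0.1419, 0.1761, 0.2034, 0.1402.
Standardized rate: 0.1162×56.60 + 0.2222×112.96 + 0.1419×297.19 + 0.1761×814.81 + 0.2034×794.39 + 0.1402×1176.47 = 543.8108 per 100 000.

543.81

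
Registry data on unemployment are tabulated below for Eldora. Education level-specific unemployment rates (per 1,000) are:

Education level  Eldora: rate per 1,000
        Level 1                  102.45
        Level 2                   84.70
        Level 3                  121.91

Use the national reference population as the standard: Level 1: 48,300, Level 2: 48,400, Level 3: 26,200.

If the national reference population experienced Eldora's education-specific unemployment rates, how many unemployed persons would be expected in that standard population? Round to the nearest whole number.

12242

Expected unemployed persons = Σ (standard pop × education-specific rate ÷ 1,000)
= 48,300×102.45/1,000 + 48,400×84.70/1,000 + 26,200×121.91/1,000
= 4948.34 + 4099.48 + 3194.04 = 12241.86.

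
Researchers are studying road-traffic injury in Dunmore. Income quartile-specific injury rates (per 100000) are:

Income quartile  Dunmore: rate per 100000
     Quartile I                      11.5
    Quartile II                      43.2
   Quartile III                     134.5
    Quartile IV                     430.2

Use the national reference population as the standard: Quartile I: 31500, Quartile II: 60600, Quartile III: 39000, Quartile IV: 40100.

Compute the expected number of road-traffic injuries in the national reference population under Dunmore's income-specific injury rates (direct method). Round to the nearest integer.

255

Expected road-traffic injuries = Σ (standard pop × income-specific rate ÷ 100000)
= 31500×11.5/100000 + 60600×43.2/100000 + 39000×134.5/100000 + 40100×430.2/100000
= 3.62 + 26.18 + 52.45 + 172.51 = 254.77.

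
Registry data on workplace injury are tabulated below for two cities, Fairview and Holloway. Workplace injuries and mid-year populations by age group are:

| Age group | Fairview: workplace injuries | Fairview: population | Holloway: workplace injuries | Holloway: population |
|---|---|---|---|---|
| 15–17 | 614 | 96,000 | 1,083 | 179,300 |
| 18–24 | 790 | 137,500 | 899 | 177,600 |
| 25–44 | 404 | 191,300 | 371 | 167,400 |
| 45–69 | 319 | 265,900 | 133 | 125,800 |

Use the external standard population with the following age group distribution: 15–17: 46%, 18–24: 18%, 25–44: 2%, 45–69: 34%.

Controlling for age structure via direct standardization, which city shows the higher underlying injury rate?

Age-specific rates per 10,000 for Fairview: 63.96, 57.45, 21.12, 12.00.
For Holloway: 60.40, 50.62, 22.16, 10.57.
Standard weights: 0.46, 0.18, 0.02, 0.34.
Fairview: 0.4600×63.96 + 0.1800×57.45 + 0.0200×21.12 + 0.3400×12.00 = 44.2640 per 10,000.
Holloway: 0.4600×60.40 + 0.1800×50.62 + 0.0200×22.16 + 0.3400×10.57 = 40.9340 per 10,000.
The crude rates (30.79 vs 38.24) would put Holloway higher, but that reflects its age composition; once standardized to a common age structure, Fairview has the higher underlying rate.

Fairview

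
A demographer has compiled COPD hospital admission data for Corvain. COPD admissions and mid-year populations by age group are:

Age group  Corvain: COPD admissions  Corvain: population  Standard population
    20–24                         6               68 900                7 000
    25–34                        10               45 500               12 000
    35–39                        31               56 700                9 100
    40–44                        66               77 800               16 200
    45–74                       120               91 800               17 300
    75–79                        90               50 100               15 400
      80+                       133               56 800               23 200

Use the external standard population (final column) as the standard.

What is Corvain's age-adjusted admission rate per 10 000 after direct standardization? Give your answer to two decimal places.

Age-specific rates per 10 000 for Corvain: 0.87, 2.20, 5.47, 8.48, 13.07, 17.96, 23.42.
Standard total = 100 200; weights = 0.0699, 0.1198, 0.0908, 0.1617, 0.1727, 0.1537, 0.2315.
Standardized rate: 0.0699×0.87 + 0.1198×2.20 + 0.0908×5.47 + 0.1617×8.48 + 0.1727×13.07 + 0.1537×17.96 + 0.2315×23.42 = 12.6316 per 10 000.

12.63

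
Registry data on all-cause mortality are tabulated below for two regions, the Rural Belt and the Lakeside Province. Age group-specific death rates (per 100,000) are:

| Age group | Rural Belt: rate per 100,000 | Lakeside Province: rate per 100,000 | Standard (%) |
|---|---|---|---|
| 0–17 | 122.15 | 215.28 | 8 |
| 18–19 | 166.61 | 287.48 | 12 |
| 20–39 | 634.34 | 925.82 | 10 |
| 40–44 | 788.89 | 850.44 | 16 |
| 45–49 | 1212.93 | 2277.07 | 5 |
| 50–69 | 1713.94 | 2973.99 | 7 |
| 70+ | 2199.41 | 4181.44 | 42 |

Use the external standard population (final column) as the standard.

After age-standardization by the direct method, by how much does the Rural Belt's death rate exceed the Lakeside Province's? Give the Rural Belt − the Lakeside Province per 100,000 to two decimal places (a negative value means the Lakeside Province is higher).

Standard weights: 0.08, 0.12, 0.10, 0.16, 0.05, 0.07, 0.42.
The Rural Belt: 0.0800×122.15 + 0.1200×166.61 + 0.1000×634.34 + 0.1600×788.89 + 0.0500×1212.93 + 0.0700×1713.94 + 0.4200×2199.41 = 1323.7961 per 100,000.
The Lakeside Province: 0.0800×215.28 + 0.1200×287.48 + 0.1000×925.82 + 0.1600×850.44 + 0.0500×2277.07 + 0.0700×2973.99 + 0.4200×4181.44 = 2358.6100 per 100,000.
Difference = 1323.7961 − 2358.6100 = -1034.8139.

-1034.81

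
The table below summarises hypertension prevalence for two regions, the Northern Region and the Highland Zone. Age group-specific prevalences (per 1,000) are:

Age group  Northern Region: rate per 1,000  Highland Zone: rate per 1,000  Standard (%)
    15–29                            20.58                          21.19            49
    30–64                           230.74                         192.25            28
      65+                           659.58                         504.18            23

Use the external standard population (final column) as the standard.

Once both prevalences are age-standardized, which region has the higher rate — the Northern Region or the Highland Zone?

Standard weights: 0.49, 0.28, 0.23.
The Northern Region: 0.4900×20.58 + 0.2800×230.74 + 0.2300×659.58 = 226.3948 per 1,000.
The Highland Zone: 0.4900×21.19 + 0.2800×192.25 + 0.2300×504.18 = 180.1745 per 1,000.

Northern Region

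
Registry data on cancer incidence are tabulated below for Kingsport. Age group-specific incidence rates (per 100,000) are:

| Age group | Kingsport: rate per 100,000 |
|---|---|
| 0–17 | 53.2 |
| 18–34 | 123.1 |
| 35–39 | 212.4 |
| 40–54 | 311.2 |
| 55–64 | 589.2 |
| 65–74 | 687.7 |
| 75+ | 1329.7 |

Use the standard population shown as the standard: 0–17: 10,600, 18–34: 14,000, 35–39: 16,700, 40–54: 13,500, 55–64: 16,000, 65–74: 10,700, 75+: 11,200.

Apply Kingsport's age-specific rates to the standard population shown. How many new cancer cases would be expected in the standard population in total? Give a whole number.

417

Expected new cancer cases = Σ (standard pop × age-specific rate ÷ 100,000)
= 10,600×53.2/100,000 + 14,000×123.1/100,000 + 16,700×212.4/100,000 + 13,500×311.2/100,000 + 16,000×589.2/100,000 + 10,700×687.7/100,000 + 11,200×1329.7/100,000
= 5.64 + 17.23 + 35.47 + 42.01 + 94.27 + 73.58 + 148.93 = 417.14.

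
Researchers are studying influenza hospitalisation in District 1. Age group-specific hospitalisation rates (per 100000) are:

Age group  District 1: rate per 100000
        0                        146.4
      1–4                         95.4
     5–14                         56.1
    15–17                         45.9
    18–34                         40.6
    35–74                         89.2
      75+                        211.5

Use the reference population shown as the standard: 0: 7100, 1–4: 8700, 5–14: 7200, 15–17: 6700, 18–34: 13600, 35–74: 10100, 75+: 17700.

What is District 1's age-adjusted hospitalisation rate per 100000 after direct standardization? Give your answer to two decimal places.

109.39

Standard total = 71100; weights = 0.0999, 0.1224, 0.1013, 0.0942, 0.1913, 0.1421, 0.2489.
Standardized rate: 0.0999×146.4 + 0.1224×95.4 + 0.1013×56.1 + 0.0942×45.9 + 0.1913×40.6 + 0.1421×89.2 + 0.2489×211.5 = 109.3882 per 100000.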